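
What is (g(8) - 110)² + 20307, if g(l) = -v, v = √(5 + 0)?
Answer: 32412 + 220*√5 ≈ 32904.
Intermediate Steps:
v = √5 ≈ 2.2361
g(l) = -√5
(g(8) - 110)² + 20307 = (-√5 - 110)² + 20307 = (-110 - √5)² + 20307 = 20307 + (-110 - √5)²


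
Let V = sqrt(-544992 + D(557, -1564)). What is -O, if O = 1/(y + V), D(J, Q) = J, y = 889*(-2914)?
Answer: 2590546/6710929122551 + I*sqrt(544435)/6710929122551 ≈ 3.8602e-7 + 1.0995e-10*I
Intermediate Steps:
y = -2590546
V = I*sqrt(544435) (V = sqrt(-544992 + 557) = sqrt(-544435) = I*sqrt(544435) ≈ 737.86*I)
O = 1/(-2590546 + I*sqrt(544435)) ≈ -3.8602e-7 - 1.1e-10*I
-O = -(-2590546/6710929122551 - I*sqrt(544435)/6710929122551) = 2590546/6710929122551 + I*sqrt(544435)/6710929122551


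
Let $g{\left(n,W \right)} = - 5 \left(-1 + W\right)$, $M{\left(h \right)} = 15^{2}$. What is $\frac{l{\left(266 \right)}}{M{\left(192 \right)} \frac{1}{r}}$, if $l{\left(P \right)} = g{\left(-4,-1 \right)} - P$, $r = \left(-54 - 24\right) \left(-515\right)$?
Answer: $- \frac{685568}{15} \approx -45705.0$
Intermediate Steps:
$M{\left(h \right)} = 225$
$r = 40170$ ($r = \left(-54 - 24\right) \left(-515\right) = \left(-78\right) \left(-515\right) = 40170$)
$g{\left(n,W \right)} = 5 - 5 W$
$l{\left(P \right)} = 10 - P$ ($l{\left(P \right)} = \left(5 - -5\right) - P = \left(5 + 5\right) - P = 10 - P$)
$\frac{l{\left(266 \right)}}{M{\left(192 \right)} \frac{1}{r}} = \frac{10 - 266}{225 \cdot \frac{1}{40170}} = - \frac{256}{\frac{15}{2678}} = \left(-256\right) \frac{2678}{15} = - \frac{685568}{15}$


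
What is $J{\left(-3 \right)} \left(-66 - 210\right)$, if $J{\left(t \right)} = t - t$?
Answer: $0$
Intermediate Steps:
$J{\left(t \right)} = 0$
$J{\left(-3 \right)} \left(-66 - 210\right) = 0 \left(-66 - 210\right) = 0 \left(-276\right) = 0$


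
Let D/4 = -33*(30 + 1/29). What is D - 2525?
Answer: -188197/29 ≈ -6489.6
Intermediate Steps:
D = -114972/29 (D = 4*(-33*(30 + 1/29)) = 4*(-33*871/29) = 4*(-28743/29) = -114972/29 ≈ -3964.6)
D - 2525 = -114972/29 - 2525 = -188197/29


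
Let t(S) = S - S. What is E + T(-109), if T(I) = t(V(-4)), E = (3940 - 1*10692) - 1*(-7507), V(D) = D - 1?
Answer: 755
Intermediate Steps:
V(D) = -1 + D
E = 755 (E = (3940 - 10692) + 7507 = -6752 + 7507 = 755)
t(S) = 0
T(I) = 0
E + T(-109) = 755 + 0 = 755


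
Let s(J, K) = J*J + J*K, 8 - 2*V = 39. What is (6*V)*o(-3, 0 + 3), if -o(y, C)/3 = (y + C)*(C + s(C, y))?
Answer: 0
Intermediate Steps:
V = -31/2 (V = 4 - ½*39 = 4 - 39/2 = -31/2 ≈ -15.500)
s(J, K) = J² + J*K
o(y, C) = -3*(C + y)*(C + C*(C + y)) (o(y, C) = -3*(y + C)*(C + C*(C + y)) = -3*(C + y)*(C + C*(C + y)))
(6*V)*o(-3, 0 + 3) = (6*(-31/2))*(3*(0 + 3)*(-(0 + 3) - 1*(-3) + (0 + 3)*(-(0 + 3) - 1*(-3)) - 1*(-3)*((0 + 3) - 3))) = -279*3*(-1*3 + 3 + 3*(-1*3 + 3) - 1*(-3)*(3 - 3)) = -279*3*(-3 + 3 + 3*(-3 + 3) - 1*(-3)*0) = -279*3*(-3 + 3 + 3*0 + 0) = -279*3*(-3 + 3 + 0 + 0) = -279*3*0 = -93*0 = 0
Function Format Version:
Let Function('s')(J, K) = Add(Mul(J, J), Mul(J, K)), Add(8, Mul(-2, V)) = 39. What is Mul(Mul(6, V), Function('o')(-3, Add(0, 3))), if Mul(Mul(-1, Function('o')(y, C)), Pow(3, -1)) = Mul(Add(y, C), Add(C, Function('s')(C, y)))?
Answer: 0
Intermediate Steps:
V = Rational(-31, 2) (V = Add(4, Mul(Rational(-1, 2), 39)) = Add(4, Rational(-39, 2)) = Rational(-31, 2) ≈ -15.500)
Function('s')(J, K) = Add(Pow(J, 2), Mul(J, K))
Function('o')(y, C) = Mul(-3, Add(C, y), Add(C, Mul(C, Add(C, y)))) (Function('o')(y, C) = Mul(-3, Mul(Add(y, C), Add(C, Mul(C, Add(C, y))))) = Mul(-3, Mul(Add(C, y), Add(C, Mul(C, Add(C, y))))) = Mul(-3, Add(C, y), Add(C, Mul(C, Add(C, y)))))
Mul(Mul(6, V), Function('o')(-3, Add(0, 3))) = Mul(Mul(6, Rational(-31, 2)), Mul(3, Add(0, 3), Add(Mul(-1, Add(0, 3)), Mul(-1, -3), Mul(Add(0, 3), Add(Mul(-1, Add(0, 3)), Mul(-1, -3))), Mul(-1, -3, Add(Add(0, 3), -3))))) = Mul(-93, Mul(3, 3, Add(Mul(-1, 3), 3, Mul(3, Add(Mul(-1, 3), 3)), Mul(-1, -3, Add(3, -3))))) = Mul(-93, Mul(3, 3, Add(-3, 3, Mul(3, Add(-3, 3)), Mul(-1, -3, 0)))) = Mul(-93, Mul(3, 3, Add(-3, 3, Mul(3, 0), 0))) = Mul(-93, Mul(3, 3, Add(-3, 3, 0, 0))) = Mul(-93, Mul(3, 3, 0)) = Mul(-93, 0) = 0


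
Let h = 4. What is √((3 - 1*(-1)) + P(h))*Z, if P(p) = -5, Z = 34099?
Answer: 34099*I ≈ 34099.0*I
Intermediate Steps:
√((3 - 1*(-1)) + P(h))*Z = √((3 - 1*(-1)) - 5)*34099 = √((3 + 1) - 5)*34099 = √(4 - 5)*34099 = √(-1)*34099 = I*34099 = 34099*I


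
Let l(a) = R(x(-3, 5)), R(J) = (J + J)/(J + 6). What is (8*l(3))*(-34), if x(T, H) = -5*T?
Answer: -2720/7 ≈ -388.57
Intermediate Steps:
R(J) = 2*J/(6 + J) (R(J) = (2*J)/(6 + J) = 2*J/(6 + J))
l(a) = 10/7 (l(a) = 2*(-5*(-3))/(6 - 5*(-3)) = 2*15/(6 + 15) = 2*15/21 = 2*15*(1/21) = 10/7)
(8*l(3))*(-34) = (8*(10/7))*(-34) = (80/7)*(-34) = -2720/7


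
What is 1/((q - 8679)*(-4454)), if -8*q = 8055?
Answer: 4/172563549 ≈ 2.3180e-8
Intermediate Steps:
q = -8055/8 (q = -⅛*8055 = -8055/8 ≈ -1006.9)
1/((q - 8679)*(-4454)) = 1/(-8055/8 - 8679*(-4454)) = -1/4454/(-77487/8) = -8/77487*(-1/4454) = 4/172563549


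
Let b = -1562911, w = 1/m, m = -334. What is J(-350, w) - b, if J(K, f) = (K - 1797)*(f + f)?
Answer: 261008284/167 ≈ 1.5629e+6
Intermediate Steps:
w = -1/334 (w = 1/(-334) = -1/334 ≈ -0.0029940)
J(K, f) = 2*f*(-1797 + K) (J(K, f) = (-1797 + K)*(2*f) = 2*f*(-1797 + K))
J(-350, w) - b = 2*(-1/334)*(-1797 - 350) - 1*(-1562911) = 2*(-1/334)*(-2147) + 1562911 = 2147/167 + 1562911 = 261008284/167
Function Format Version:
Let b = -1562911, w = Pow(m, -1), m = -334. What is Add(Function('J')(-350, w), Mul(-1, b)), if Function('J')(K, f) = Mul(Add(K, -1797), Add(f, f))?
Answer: Rational(261008284, 167) ≈ 1.5629e+6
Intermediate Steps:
w = Rational(-1, 334) (w = Pow(-334, -1) = Rational(-1, 334) ≈ -0.0029940)
Function('J')(K, f) = Mul(2, f, Add(-1797, K)) (Function('J')(K, f) = Mul(Add(-1797, K), Mul(2, f)) = Mul(2, f, Add(-1797, K)))
Add(Function('J')(-350, w), Mul(-1, b)) = Add(Mul(2, Rational(-1, 334), Add(-1797, -350)), Mul(-1, -1562911)) = Add(Mul(2, Rational(-1, 334), -2147), 1562911) = Add(Rational(2147, 167), 1562911) = Rational(261008284, 167)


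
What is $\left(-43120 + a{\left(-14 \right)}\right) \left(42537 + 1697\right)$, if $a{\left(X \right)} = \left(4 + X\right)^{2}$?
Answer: $-1902946680$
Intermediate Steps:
$\left(-43120 + a{\left(-14 \right)}\right) \left(42537 + 1697\right) = \left(-43120 + \left(4 - 14\right)^{2}\right) \left(42537 + 1697\right) = \left(-43120 + \left(-10\right)^{2}\right) 44234 = \left(-43120 + 100\right) 44234 = \left(-43020\right) 44234 = -1902946680$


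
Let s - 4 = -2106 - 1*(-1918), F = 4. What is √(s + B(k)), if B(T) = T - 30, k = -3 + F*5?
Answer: I*√197 ≈ 14.036*I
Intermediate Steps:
k = 17 (k = -3 + 4*5 = -3 + 20 = 17)
B(T) = -30 + T
s = -184 (s = 4 + (-2106 - 1*(-1918)) = 4 + (-2106 + 1918) = 4 - 188 = -184)
√(s + B(k)) = √(-184 + (-30 + 17)) = √(-184 - 13) = √(-197) = I*√197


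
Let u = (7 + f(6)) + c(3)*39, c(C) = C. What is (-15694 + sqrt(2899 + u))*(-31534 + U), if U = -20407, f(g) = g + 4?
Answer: 815162054 - 155823*sqrt(337) ≈ 8.1230e+8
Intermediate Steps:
f(g) = 4 + g
u = 134 (u = (7 + (4 + 6)) + 3*39 = (7 + 10) + 117 = 17 + 117 = 134)
(-15694 + sqrt(2899 + u))*(-31534 + U) = (-15694 + sqrt(2899 + 134))*(-31534 - 20407) = (-15694 + sqrt(3033))*(-51941) = (-15694 + 3*sqrt(337))*(-51941) = 815162054 - 155823*sqrt(337)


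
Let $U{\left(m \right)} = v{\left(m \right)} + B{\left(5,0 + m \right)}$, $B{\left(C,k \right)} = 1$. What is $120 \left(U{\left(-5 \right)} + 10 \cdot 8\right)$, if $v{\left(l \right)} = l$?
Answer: $9120$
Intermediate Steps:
$U{\left(m \right)} = 1 + m$ ($U{\left(m \right)} = m + 1 = 1 + m$)
$120 \left(U{\left(-5 \right)} + 10 \cdot 8\right) = 120 \left(\left(1 - 5\right) + 10 \cdot 8\right) = 120 \left(-4 + 80\right) = 120 \cdot 76 = 9120$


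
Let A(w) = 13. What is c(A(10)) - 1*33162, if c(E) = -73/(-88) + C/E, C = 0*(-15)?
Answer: -2918183/88 ≈ -33161.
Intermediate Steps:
C = 0
c(E) = 73/88 (c(E) = -73/(-88) + 0/E = -73*(-1/88) + 0 = 73/88 + 0 = 73/88)
c(A(10)) - 1*33162 = 73/88 - 1*33162 = 73/88 - 33162 = -2918183/88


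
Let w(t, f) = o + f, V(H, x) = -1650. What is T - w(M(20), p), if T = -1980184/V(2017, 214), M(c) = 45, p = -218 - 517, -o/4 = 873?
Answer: 4477367/825 ≈ 5427.1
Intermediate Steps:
o = -3492 (o = -4*873 = -3492)
p = -735
w(t, f) = -3492 + f
T = 990092/825 (T = -1980184/(-1650) = -1980184*(-1/1650) = 990092/825 ≈ 1200.1)
T - w(M(20), p) = 990092/825 - (-3492 - 735) = 990092/825 - 1*(-4227) = 990092/825 + 4227 = 4477367/825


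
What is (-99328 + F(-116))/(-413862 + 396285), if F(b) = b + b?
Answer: 99560/17577 ≈ 5.6642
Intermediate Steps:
F(b) = 2*b
(-99328 + F(-116))/(-413862 + 396285) = (-99328 + 2*(-116))/(-413862 + 396285) = (-99328 - 232)/(-17577) = -99560*(-1/17577) = 99560/17577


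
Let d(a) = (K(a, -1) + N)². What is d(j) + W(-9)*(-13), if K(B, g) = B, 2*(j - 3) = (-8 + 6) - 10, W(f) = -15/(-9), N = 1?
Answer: -53/3 ≈ -17.667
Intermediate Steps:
W(f) = 5/3 (W(f) = -15*(-⅑) = 5/3)
j = -3 (j = 3 + ((-8 + 6) - 10)/2 = 3 + (-2 - 10)/2 = 3 + (½)*(-12) = 3 - 6 = -3)
d(a) = (1 + a)² (d(a) = (a + 1)² = (1 + a)²)
d(j) + W(-9)*(-13) = (1 - 3)² + (5/3)*(-13) = (-2)² - 65/3 = 4 - 65/3 = -53/3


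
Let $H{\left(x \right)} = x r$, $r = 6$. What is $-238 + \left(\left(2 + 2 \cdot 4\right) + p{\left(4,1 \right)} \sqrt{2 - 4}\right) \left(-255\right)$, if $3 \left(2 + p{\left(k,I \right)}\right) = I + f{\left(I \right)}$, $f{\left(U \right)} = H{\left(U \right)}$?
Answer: $-2788 - 85 i \sqrt{2} \approx -2788.0 - 120.21 i$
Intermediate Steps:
$H{\left(x \right)} = 6 x$ ($H{\left(x \right)} = x 6 = 6 x$)
$f{\left(U \right)} = 6 U$
$p{\left(k,I \right)} = -2 + \frac{7 I}{3}$ ($p{\left(k,I \right)} = -2 + \frac{I + 6 I}{3} = -2 + \frac{7 I}{3}$)
$-238 + \left(\left(2 + 2 \cdot 4\right) + p{\left(4,1 \right)} \sqrt{2 - 4}\right) \left(-255\right) = -238 + \left(\left(2 + 2 \cdot 4\right) + \left(-2 + \frac{7}{3} \cdot 1\right) \sqrt{2 - 4}\right) \left(-255\right) = -238 + \left(\left(2 + 8\right) + \left(-2 + \frac{7}{3}\right) \sqrt{-2}\right) \left(-255\right) = -238 + \left(10 + \frac{i \sqrt{2}}{3}\right) \left(-255\right) = -238 - \left(2550 + 85 i \sqrt{2}\right) = -2788 - 85 i \sqrt{2}$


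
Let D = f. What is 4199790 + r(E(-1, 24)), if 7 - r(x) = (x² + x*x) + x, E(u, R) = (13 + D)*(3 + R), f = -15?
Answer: 4194019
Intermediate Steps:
D = -15
E(u, R) = -6 - 2*R (E(u, R) = (13 - 15)*(3 + R) = -2*(3 + R) = -6 - 2*R)
r(x) = 7 - x - 2*x² (r(x) = 7 - ((x² + x*x) + x) = 7 - ((x² + x²) + x) = 7 - (2*x² + x) = 7 - (x + 2*x²) = 7 + (-x - 2*x²) = 7 - x - 2*x²)
4199790 + r(E(-1, 24)) = 4199790 + (7 - (-6 - 2*24) - 2*(-6 - 2*24)²) = 4199790 + (7 - (-6 - 48) - 2*(-6 - 48)²) = 4199790 + (7 - 1*(-54) - 2*(-54)²) = 4199790 + (7 + 54 - 2*2916) = 4199790 + (7 + 54 - 5832) = 4199790 - 5771 = 4194019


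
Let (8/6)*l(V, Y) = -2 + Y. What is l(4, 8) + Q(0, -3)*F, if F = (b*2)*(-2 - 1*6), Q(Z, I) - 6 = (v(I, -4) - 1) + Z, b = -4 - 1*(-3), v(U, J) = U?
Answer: 73/2 ≈ 36.500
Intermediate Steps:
b = -1 (b = -4 + 3 = -1)
l(V, Y) = -3/2 + 3*Y/4 (l(V, Y) = 3*(-2 + Y)/4 = -3/2 + 3*Y/4)
Q(Z, I) = 5 + I + Z (Q(Z, I) = 6 + ((I - 1) + Z) = 6 + ((-1 + I) + Z) = 6 + (-1 + I + Z) = 5 + I + Z)
F = 16 (F = (-1*2)*(-2 - 1*6) = -2*(-2 - 6) = -2*(-8) = 16)
l(4, 8) + Q(0, -3)*F = (-3/2 + (¾)*8) + (5 - 3 + 0)*16 = (-3/2 + 6) + 2*16 = 9/2 + 32 = 73/2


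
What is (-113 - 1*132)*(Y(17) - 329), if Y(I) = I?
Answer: 76440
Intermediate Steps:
(-113 - 1*132)*(Y(17) - 329) = (-113 - 1*132)*(17 - 329) = (-113 - 132)*(-312) = -245*(-312) = 76440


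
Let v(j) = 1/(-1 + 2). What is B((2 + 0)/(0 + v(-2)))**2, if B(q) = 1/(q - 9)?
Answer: 1/49 ≈ 0.020408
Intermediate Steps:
v(j) = 1 (v(j) = 1/1 = 1)
B(q) = 1/(-9 + q)
B((2 + 0)/(0 + v(-2)))**2 = (1/(-9 + (2 + 0)/(0 + 1)))**2 = (1/(-9 + 2/1))**2 = (1/(-9 + 2*1))**2 = (1/(-9 + 2))**2 = (1/(-7))**2 = (-1/7)**2 = 1/49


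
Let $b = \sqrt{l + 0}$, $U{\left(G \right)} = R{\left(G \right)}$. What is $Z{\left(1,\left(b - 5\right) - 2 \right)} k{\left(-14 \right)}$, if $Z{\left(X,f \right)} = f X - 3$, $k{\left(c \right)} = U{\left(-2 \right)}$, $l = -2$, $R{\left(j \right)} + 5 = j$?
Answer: $70 - 7 i \sqrt{2} \approx 70.0 - 9.8995 i$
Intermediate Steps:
$R{\left(j \right)} = -5 + j$
$U{\left(G \right)} = -5 + G$
$k{\left(c \right)} = -7$ ($k{\left(c \right)} = -5 - 2 = -7$)
$b = i \sqrt{2}$ ($b = \sqrt{-2 + 0} = \sqrt{-2} = i \sqrt{2} \approx 1.4142 i$)
$Z{\left(X,f \right)} = -3 + X f$ ($Z{\left(X,f \right)} = X f - 3 = -3 + X f$)
$Z{\left(1,\left(b - 5\right) - 2 \right)} k{\left(-14 \right)} = \left(-3 + 1 \left(\left(i \sqrt{2} - 5\right) - 2\right)\right) \left(-7\right) = \left(-3 + 1 \left(\left(-5 + i \sqrt{2}\right) - 2\right)\right) \left(-7\right) = \left(-3 + 1 \left(-7 + i \sqrt{2}\right)\right) \left(-7\right) = \left(-3 - \left(7 - i \sqrt{2}\right)\right) \left(-7\right) = \left(-10 + i \sqrt{2}\right) \left(-7\right) = 70 - 7 i \sqrt{2}$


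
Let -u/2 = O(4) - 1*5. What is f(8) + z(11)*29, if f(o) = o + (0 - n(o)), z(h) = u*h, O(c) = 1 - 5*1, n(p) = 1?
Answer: 5749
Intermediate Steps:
O(c) = -4 (O(c) = 1 - 5 = -4)
u = 18 (u = -2*(-4 - 1*5) = -2*(-4 - 5) = -2*(-9) = 18)
z(h) = 18*h
f(o) = -1 + o (f(o) = o + (0 - 1*1) = o + (0 - 1) = o - 1 = -1 + o)
f(8) + z(11)*29 = (-1 + 8) + (18*11)*29 = 7 + 198*29 = 7 + 5742 = 5749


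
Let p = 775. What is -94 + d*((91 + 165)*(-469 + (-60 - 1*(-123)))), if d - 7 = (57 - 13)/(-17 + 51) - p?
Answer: 1354700226/17 ≈ 7.9688e+7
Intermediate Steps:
d = -13034/17 (d = 7 + ((57 - 13)/(-17 + 51) - 1*775) = 7 + (44/34 - 775) = 7 + (44*(1/34) - 775) = 7 + (22/17 - 775) = 7 - 13153/17 = -13034/17 ≈ -766.71)
-94 + d*((91 + 165)*(-469 + (-60 - 1*(-123)))) = -94 - 13034*(91 + 165)*(-469 + (-60 - 1*(-123)))/17 = -94 - 3336704*(-469 + (-60 + 123))/17 = -94 - 3336704*(-469 + 63)/17 = -94 - 3336704*(-406)/17 = -94 - 13034/17*(-103936) = -94 + 1354701824/17 = 1354700226/17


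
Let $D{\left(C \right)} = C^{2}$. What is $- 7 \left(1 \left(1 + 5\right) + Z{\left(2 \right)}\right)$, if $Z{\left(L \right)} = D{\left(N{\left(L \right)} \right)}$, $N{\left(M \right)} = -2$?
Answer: $-70$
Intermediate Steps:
$Z{\left(L \right)} = 4$ ($Z{\left(L \right)} = \left(-2\right)^{2} = 4$)
$- 7 \left(1 \left(1 + 5\right) + Z{\left(2 \right)}\right) = - 7 \left(1 \left(1 + 5\right) + 4\right) = - 7 \left(1 \cdot 6 + 4\right) = - 7 \left(6 + 4\right) = \left(-7\right) 10 = -70$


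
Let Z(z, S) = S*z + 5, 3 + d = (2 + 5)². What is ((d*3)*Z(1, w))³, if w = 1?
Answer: 567663552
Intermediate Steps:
d = 46 (d = -3 + (2 + 5)² = -3 + 7² = -3 + 49 = 46)
Z(z, S) = 5 + S*z
((d*3)*Z(1, w))³ = ((46*3)*(5 + 1*1))³ = (138*(5 + 1))³ = (138*6)³ = 828³ = 567663552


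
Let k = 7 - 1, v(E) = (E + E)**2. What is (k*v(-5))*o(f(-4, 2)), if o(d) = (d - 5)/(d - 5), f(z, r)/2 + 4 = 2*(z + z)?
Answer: 600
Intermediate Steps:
v(E) = 4*E**2 (v(E) = (2*E)**2 = 4*E**2)
f(z, r) = -8 + 8*z (f(z, r) = -8 + 2*(2*(z + z)) = -8 + 2*(2*(2*z)) = -8 + 2*(4*z) = -8 + 8*z)
k = 6
o(d) = 1 (o(d) = (-5 + d)/(-5 + d) = 1)
(k*v(-5))*o(f(-4, 2)) = (6*(4*(-5)**2))*1 = (6*(4*25))*1 = (6*100)*1 = 600*1 = 600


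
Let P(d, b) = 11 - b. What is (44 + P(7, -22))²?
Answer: 5929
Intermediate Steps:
(44 + P(7, -22))² = (44 + (11 - 1*(-22)))² = (44 + (11 + 22))² = (44 + 33)² = 77² = 5929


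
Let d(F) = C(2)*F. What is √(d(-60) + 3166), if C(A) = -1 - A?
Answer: √3346 ≈ 57.845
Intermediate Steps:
d(F) = -3*F (d(F) = (-1 - 1*2)*F = (-1 - 2)*F = -3*F)
√(d(-60) + 3166) = √(-3*(-60) + 3166) = √(180 + 3166) = √3346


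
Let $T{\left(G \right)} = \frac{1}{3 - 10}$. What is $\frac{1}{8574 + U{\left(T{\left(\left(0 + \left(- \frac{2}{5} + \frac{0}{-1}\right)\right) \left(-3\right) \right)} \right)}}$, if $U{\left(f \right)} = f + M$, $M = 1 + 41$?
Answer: $\frac{7}{60311} \approx 0.00011607$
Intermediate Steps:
$T{\left(G \right)} = - \frac{1}{7}$ ($T{\left(G \right)} = \frac{1}{-7} = - \frac{1}{7}$)
$M = 42$
$U{\left(f \right)} = 42 + f$ ($U{\left(f \right)} = f + 42 = 42 + f$)
$\frac{1}{8574 + U{\left(T{\left(\left(0 + \left(- \frac{2}{5} + \frac{0}{-1}\right)\right) \left(-3\right) \right)} \right)}} = \frac{1}{8574 + \left(42 - \frac{1}{7}\right)} = \frac{1}{8574 + \frac{293}{7}} = \frac{1}{\frac{60311}{7}} = \frac{7}{60311}$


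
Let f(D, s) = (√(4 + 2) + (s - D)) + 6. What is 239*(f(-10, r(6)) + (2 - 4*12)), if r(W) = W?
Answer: -5736 + 239*√6 ≈ -5150.6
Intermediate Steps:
f(D, s) = 6 + s + √6 - D (f(D, s) = (√6 + (s - D)) + 6 = (s + √6 - D) + 6 = 6 + s + √6 - D)
239*(f(-10, r(6)) + (2 - 4*12)) = 239*((6 + 6 + √6 - 1*(-10)) + (2 - 4*12)) = 239*((6 + 6 + √6 + 10) + (2 - 48)) = 239*((22 + √6) - 46) = 239*(-24 + √6) = -5736 + 239*√6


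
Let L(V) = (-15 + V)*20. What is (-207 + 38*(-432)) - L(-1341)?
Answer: 10497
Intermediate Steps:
L(V) = -300 + 20*V
(-207 + 38*(-432)) - L(-1341) = (-207 + 38*(-432)) - (-300 + 20*(-1341)) = (-207 - 16416) - (-300 - 26820) = -16623 - 1*(-27120) = -16623 + 27120 = 10497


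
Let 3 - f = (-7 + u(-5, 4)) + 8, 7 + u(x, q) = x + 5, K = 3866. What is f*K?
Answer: 34794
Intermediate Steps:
u(x, q) = -2 + x (u(x, q) = -7 + (x + 5) = -7 + (5 + x) = -2 + x)
f = 9 (f = 3 - ((-7 + (-2 - 5)) + 8) = 3 - ((-7 - 7) + 8) = 3 - (-14 + 8) = 3 - 1*(-6) = 3 + 6 = 9)
f*K = 9*3866 = 34794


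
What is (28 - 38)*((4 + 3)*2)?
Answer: -140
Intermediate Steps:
(28 - 38)*((4 + 3)*2) = -70*2 = -10*14 = -140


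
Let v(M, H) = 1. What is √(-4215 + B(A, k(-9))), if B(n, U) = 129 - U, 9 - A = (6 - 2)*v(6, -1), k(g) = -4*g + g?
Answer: 3*I*√457 ≈ 64.133*I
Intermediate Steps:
k(g) = -3*g
A = 5 (A = 9 - (6 - 2) = 9 - 4 = 5)
√(-4215 + B(A, k(-9))) = √(-4215 + (129 - (-3)*(-9))) = √(-4215 + (129 - 1*27)) = √(-4215 + (129 - 27)) = √(-4215 + 102) = √(-4113) = 3*I*√457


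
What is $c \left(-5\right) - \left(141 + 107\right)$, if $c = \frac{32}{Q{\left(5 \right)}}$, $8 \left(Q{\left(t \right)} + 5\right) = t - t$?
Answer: $-216$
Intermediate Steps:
$Q{\left(t \right)} = -5$ ($Q{\left(t \right)} = -5 + \frac{t - t}{8} = -5 + \frac{1}{8} \cdot 0 = -5 + 0 = -5$)
$c = - \frac{32}{5}$ ($c = \frac{32}{-5} = 32 \left(- \frac{1}{5}\right) = - \frac{32}{5} \approx -6.4$)
$c \left(-5\right) - \left(141 + 107\right) = \left(- \frac{32}{5}\right) \left(-5\right) - \left(141 + 107\right) = 32 - 248 = -216$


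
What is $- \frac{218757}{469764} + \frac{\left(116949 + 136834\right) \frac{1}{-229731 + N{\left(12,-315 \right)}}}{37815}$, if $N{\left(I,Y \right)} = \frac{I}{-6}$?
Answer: $- \frac{1902441025773}{4085090971220} \approx -0.4657$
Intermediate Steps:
$N{\left(I,Y \right)} = - \frac{I}{6}$ ($N{\left(I,Y \right)} = I \left(- \frac{1}{6}\right) = - \frac{I}{6}$)
$- \frac{218757}{469764} + \frac{\left(116949 + 136834\right) \frac{1}{-229731 + N{\left(12,-315 \right)}}}{37815} = - \frac{218757}{469764} + \frac{\left(116949 + 136834\right) \frac{1}{-229731 - 2}}{37815} = \left(-218757\right) \frac{1}{469764} + \frac{253783}{-229731 - 2} \cdot \frac{1}{37815} = - \frac{72919}{156588} + \frac{253783}{-229733} \cdot \frac{1}{37815} = - \frac{72919}{156588} + 253783 \left(- \frac{1}{229733}\right) \frac{1}{37815} = - \frac{72919}{156588} - \frac{6859}{234793335} = - \frac{1902441025773}{4085090971220}$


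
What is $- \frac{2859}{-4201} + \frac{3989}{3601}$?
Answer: $\frac{27053048}{15127801} \approx 1.7883$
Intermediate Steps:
$- \frac{2859}{-4201} + \frac{3989}{3601} = \left(-2859\right) \left(- \frac{1}{4201}\right) + 3989 \cdot \frac{1}{3601} = \frac{2859}{4201} + \frac{3989}{3601} = \frac{27053048}{15127801}$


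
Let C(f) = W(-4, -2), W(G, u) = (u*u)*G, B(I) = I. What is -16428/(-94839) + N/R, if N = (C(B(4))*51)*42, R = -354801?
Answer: 1008777004/3738774671 ≈ 0.26981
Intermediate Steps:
W(G, u) = G*u**2 (W(G, u) = u**2*G = G*u**2)
C(f) = -16 (C(f) = -4*(-2)**2 = -4*4 = -16)
N = -34272 (N = -16*51*42 = -816*42 = -34272)
-16428/(-94839) + N/R = -16428/(-94839) - 34272/(-354801) = -16428*(-1/94839) - 34272*(-1/354801) = 5476/31613 + 11424/118267 = 1008777004/3738774671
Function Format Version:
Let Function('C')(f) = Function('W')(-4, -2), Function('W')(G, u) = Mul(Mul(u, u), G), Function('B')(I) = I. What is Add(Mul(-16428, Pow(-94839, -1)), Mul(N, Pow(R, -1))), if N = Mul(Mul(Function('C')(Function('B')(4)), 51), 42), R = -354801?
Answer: Rational(1008777004, 3738774671) ≈ 0.26981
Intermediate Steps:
Function('W')(G, u) = Mul(G, Pow(u, 2)) (Function('W')(G, u) = Mul(Pow(u, 2), G) = Mul(G, Pow(u, 2)))
Function('C')(f) = -16 (Function('C')(f) = Mul(-4, Pow(-2, 2)) = Mul(-4, 4) = -16)
N = -34272 (N = Mul(Mul(-16, 51), 42) = Mul(-816, 42) = -34272)
Add(Mul(-16428, Pow(-94839, -1)), Mul(N, Pow(R, -1))) = Add(Mul(-16428, Pow(-94839, -1)), Mul(-34272, Pow(-354801, -1))) = Add(Mul(-16428, Rational(-1, 94839)), Mul(-34272, Rational(-1, 354801))) = Add(Rational(5476, 31613), Rational(11424, 118267)) = Rational(1008777004, 3738774671)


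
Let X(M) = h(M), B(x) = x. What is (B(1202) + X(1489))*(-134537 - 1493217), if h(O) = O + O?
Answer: -6804011720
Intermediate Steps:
h(O) = 2*O
X(M) = 2*M
(B(1202) + X(1489))*(-134537 - 1493217) = (1202 + 2*1489)*(-134537 - 1493217) = (1202 + 2978)*(-1627754) = 4180*(-1627754) = -6804011720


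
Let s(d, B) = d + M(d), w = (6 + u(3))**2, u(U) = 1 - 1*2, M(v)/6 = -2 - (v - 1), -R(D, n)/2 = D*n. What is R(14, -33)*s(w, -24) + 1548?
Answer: -119496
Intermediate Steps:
R(D, n) = -2*D*n
M(v) = -6 - 6*v (M(v) = 6*(-2 - (v - 1)) = 6*(-2 - (-1 + v)) = 6*(-2 + (1 - v)) = 6*(-1 - v) = -6 - 6*v)
u(U) = -1 (u(U) = 1 - 2 = -1)
w = 25 (w = (6 - 1)**2 = 5**2 = 25)
s(d, B) = -6 - 5*d (s(d, B) = d + (-6 - 6*d) = -6 - 5*d)
R(14, -33)*s(w, -24) + 1548 = (-2*14*(-33))*(-6 - 5*25) + 1548 = 924*(-6 - 125) + 1548 = 924*(-131) + 1548 = -121044 + 1548 = -119496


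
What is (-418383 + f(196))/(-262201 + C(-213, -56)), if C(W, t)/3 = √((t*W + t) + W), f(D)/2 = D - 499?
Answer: 109859334789/68749259470 + 1256967*√11659/68749259470 ≈ 1.5999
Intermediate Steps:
f(D) = -998 + 2*D (f(D) = 2*(D - 499) = 2*(-499 + D) = -998 + 2*D)
C(W, t) = 3*√(W + t + W*t) (C(W, t) = 3*√((t*W + t) + W) = 3*√((W*t + t) + W) = 3*√((t + W*t) + W) = 3*√(W + t + W*t))
(-418383 + f(196))/(-262201 + C(-213, -56)) = (-418383 + (-998 + 2*196))/(-262201 + 3*√(-213 - 56 - 213*(-56))) = (-418383 + (-998 + 392))/(-262201 + 3*√(-213 - 56 + 11928)) = (-418383 - 606)/(-262201 + 3*√11659) = -418989/(-262201 + 3*√11659)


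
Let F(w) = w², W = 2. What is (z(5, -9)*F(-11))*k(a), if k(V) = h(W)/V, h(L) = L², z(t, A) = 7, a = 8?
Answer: 847/2 ≈ 423.50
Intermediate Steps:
k(V) = 4/V (k(V) = 2²/V = 4/V)
(z(5, -9)*F(-11))*k(a) = (7*(-11)²)*(4/8) = (7*121)*(4*(⅛)) = 847*(½) = 847/2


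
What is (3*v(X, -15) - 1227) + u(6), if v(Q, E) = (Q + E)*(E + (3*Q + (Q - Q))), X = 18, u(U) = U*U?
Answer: -840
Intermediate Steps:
u(U) = U²
v(Q, E) = (E + Q)*(E + 3*Q) (v(Q, E) = (E + Q)*(E + (3*Q + 0)) = (E + Q)*(E + 3*Q))
(3*v(X, -15) - 1227) + u(6) = (3*((-15)² + 3*18² + 4*(-15)*18) - 1227) + 6² = (3*(225 + 3*324 - 1080) - 1227) + 36 = (3*(225 + 972 - 1080) - 1227) + 36 = (3*117 - 1227) + 36 = (351 - 1227) + 36 = -876 + 36 = -840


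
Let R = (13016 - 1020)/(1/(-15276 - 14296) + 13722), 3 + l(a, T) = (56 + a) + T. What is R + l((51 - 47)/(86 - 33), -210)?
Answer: -3356128814875/21506710099 ≈ -156.05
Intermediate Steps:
l(a, T) = 53 + T + a (l(a, T) = -3 + ((56 + a) + T) = -3 + (56 + T + a) = 53 + T + a)
R = 354745712/405786983 (R = 11996/(1/(-29572) + 13722) = 11996/(-1/29572 + 13722) = 11996/(405786983/29572) = 11996*(29572/405786983) = 354745712/405786983 ≈ 0.87422)
R + l((51 - 47)/(86 - 33), -210) = 354745712/405786983 + (53 - 210 + (51 - 47)/(86 - 33)) = 354745712/405786983 + (53 - 210 + 4/53) = 354745712/405786983 - 8317/53 = -3356128814875/21506710099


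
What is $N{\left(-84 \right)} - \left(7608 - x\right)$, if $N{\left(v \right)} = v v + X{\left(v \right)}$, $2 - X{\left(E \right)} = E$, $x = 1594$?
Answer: $1128$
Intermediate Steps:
$X{\left(E \right)} = 2 - E$
$N{\left(v \right)} = 2 + v^{2} - v$ ($N{\left(v \right)} = v v - \left(-2 + v\right) = v^{2} - \left(-2 + v\right) = 2 + v^{2} - v$)
$N{\left(-84 \right)} - \left(7608 - x\right) = \left(2 + \left(-84\right)^{2} - -84\right) - \left(7608 - 1594\right) = \left(2 + 7056 + 84\right) - \left(7608 - 1594\right) = 7142 - 6014 = 1128$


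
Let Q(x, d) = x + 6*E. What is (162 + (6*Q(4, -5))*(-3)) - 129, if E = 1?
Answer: -147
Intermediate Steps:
Q(x, d) = 6 + x (Q(x, d) = x + 6*1 = x + 6 = 6 + x)
(162 + (6*Q(4, -5))*(-3)) - 129 = (162 + (6*(6 + 4))*(-3)) - 129 = (162 + (6*10)*(-3)) - 129 = (162 + 60*(-3)) - 129 = (162 - 180) - 129 = -18 - 129 = -147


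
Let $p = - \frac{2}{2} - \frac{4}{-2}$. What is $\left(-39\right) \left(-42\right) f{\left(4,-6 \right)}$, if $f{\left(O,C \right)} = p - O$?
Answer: $-4914$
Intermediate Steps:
$p = 1$ ($p = \left(-2\right) \frac{1}{2} - -2 = -1 + 2 = 1$)
$f{\left(O,C \right)} = 1 - O$
$\left(-39\right) \left(-42\right) f{\left(4,-6 \right)} = \left(-39\right) \left(-42\right) \left(1 - 4\right) = 1638 \left(1 - 4\right) = 1638 \left(-3\right) = -4914$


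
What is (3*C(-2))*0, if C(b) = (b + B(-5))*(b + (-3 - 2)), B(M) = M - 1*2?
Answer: 0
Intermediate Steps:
B(M) = -2 + M (B(M) = M - 2 = -2 + M)
C(b) = (-7 + b)*(-5 + b) (C(b) = (b + (-2 - 5))*(b + (-3 - 2)) = (b - 7)*(b - 5) = (-7 + b)*(-5 + b))
(3*C(-2))*0 = (3*(35 + (-2)² - 12*(-2)))*0 = (3*(35 + 4 + 24))*0 = (3*63)*0 = 189*0 = 0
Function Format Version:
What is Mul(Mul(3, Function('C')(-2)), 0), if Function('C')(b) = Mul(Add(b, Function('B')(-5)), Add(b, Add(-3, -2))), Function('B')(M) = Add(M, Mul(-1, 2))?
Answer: 0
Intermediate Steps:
Function('B')(M) = Add(-2, M) (Function('B')(M) = Add(M, -2) = Add(-2, M))
Function('C')(b) = Mul(Add(-7, b), Add(-5, b)) (Function('C')(b) = Mul(Add(b, Add(-2, -5)), Add(b, Add(-3, -2))) = Mul(Add(b, -7), Add(b, -5)) = Mul(Add(-7, b), Add(-5, b)))
Mul(Mul(3, Function('C')(-2)), 0) = Mul(Mul(3, Add(35, Pow(-2, 2), Mul(-12, -2))), 0) = Mul(Mul(3, Add(35, 4, 24)), 0) = Mul(Mul(3, 63), 0) = Mul(189, 0) = 0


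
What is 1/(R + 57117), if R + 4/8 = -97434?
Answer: -2/80635 ≈ -2.4803e-5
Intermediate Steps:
R = -194869/2 (R = -½ - 97434 = -194869/2 ≈ -97435.)
1/(R + 57117) = 1/(-194869/2 + 57117) = 1/(-80635/2) = -2/80635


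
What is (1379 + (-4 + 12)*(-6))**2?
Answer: 1771561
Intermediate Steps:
(1379 + (-4 + 12)*(-6))**2 = (1379 + 8*(-6))**2 = (1379 - 48)**2 = 1331**2 = 1771561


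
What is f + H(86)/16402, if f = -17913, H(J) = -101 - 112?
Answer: -293809239/16402 ≈ -17913.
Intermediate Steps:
H(J) = -213
f + H(86)/16402 = -17913 - 213/16402 = -293809239/16402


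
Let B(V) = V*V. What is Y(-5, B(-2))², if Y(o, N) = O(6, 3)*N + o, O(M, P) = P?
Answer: 49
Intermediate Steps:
B(V) = V²
Y(o, N) = o + 3*N (Y(o, N) = 3*N + o = o + 3*N)
Y(-5, B(-2))² = (-5 + 3*(-2)²)² = (-5 + 3*4)² = (-5 + 12)² = 7² = 49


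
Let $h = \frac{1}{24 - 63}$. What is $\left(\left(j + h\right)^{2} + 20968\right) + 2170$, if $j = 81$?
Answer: $\frac{45165862}{1521} \approx 29695.0$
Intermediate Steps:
$h = - \frac{1}{39}$ ($h = \frac{1}{-39} = - \frac{1}{39} \approx -0.025641$)
$\left(\left(j + h\right)^{2} + 20968\right) + 2170 = \left(\left(81 - \frac{1}{39}\right)^{2} + 20968\right) + 2170 = \left(\left(\frac{3158}{39}\right)^{2} + 20968\right) + 2170 = \left(\frac{9972964}{1521} + 20968\right) + 2170 = \frac{41865292}{1521} + 2170 = \frac{45165862}{1521}$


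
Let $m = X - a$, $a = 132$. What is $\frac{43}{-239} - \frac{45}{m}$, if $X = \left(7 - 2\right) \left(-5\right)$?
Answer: $\frac{4004}{37523} \approx 0.10671$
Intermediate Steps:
$X = -25$ ($X = 5 \left(-5\right) = -25$)
$m = -157$ ($m = -25 - 132 = -157$)
$\frac{43}{-239} - \frac{45}{m} = \frac{43}{-239} - \frac{45}{-157} = 43 \left(- \frac{1}{239}\right) - - \frac{45}{157} = - \frac{43}{239} + \frac{45}{157} = \frac{4004}{37523}$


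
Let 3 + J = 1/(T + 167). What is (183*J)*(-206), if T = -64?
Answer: 112728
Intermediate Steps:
J = -308/103 (J = -3 + 1/(-64 + 167) = -3 + 1/103 = -308/103 ≈ -2.9903)
(183*J)*(-206) = (183*(-308/103))*(-206) = -56364/103*(-206) = 112728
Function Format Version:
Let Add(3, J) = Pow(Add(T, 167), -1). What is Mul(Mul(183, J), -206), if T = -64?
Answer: 112728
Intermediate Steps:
J = Rational(-308, 103) (J = Add(-3, Pow(Add(-64, 167), -1)) = Add(-3, Pow(103, -1)) = Add(-3, Rational(1, 103)) = Rational(-308, 103) ≈ -2.9903)
Mul(Mul(183, J), -206) = Mul(Mul(183, Rational(-308, 103)), -206) = Mul(Rational(-56364, 103), -206) = 112728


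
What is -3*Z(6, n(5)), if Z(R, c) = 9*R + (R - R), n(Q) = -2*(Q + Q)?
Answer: -162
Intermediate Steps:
n(Q) = -4*Q
Z(R, c) = 9*R (Z(R, c) = 9*R + 0 = 9*R)
-3*Z(6, n(5)) = -27*6 = -3*54 = -162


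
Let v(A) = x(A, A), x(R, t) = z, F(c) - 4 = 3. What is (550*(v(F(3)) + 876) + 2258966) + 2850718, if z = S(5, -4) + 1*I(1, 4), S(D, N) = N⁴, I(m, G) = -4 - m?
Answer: 5729534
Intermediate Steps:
F(c) = 7 (F(c) = 4 + 3 = 7)
z = 251 (z = (-4)⁴ + 1*(-4 - 1*1) = 256 + 1*(-4 - 1) = 256 + 1*(-5) = 256 - 5 = 251)
x(R, t) = 251
v(A) = 251
(550*(v(F(3)) + 876) + 2258966) + 2850718 = (550*(251 + 876) + 2258966) + 2850718 = (550*1127 + 2258966) + 2850718 = (619850 + 2258966) + 2850718 = 2878816 + 2850718 = 5729534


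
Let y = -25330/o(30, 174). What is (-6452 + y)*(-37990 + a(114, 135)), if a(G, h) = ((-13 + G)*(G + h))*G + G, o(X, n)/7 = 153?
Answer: -1154180690260/63 ≈ -1.8320e+10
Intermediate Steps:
o(X, n) = 1071 (o(X, n) = 7*153 = 1071)
a(G, h) = G + G*(-13 + G)*(G + h) (a(G, h) = G*(-13 + G)*(G + h) + G = G + G*(-13 + G)*(G + h))
y = -1490/63 (y = -25330/1071 = -25330*1/1071 = -1490/63 ≈ -23.651)
(-6452 + y)*(-37990 + a(114, 135)) = (-6452 - 1490/63)*(-37990 + 114*(1 + 114² - 13*114 - 13*135 + 114*135)) = -407966*(-37990 + 114*(1 + 12996 - 1482 - 1755 + 15390))/63 = -407966*(-37990 + 114*25150)/63 = -407966*(-37990 + 2867100)/63 = -407966/63*2829110 = -1154180690260/63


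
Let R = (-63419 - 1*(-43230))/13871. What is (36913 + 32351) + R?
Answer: 73903135/1067 ≈ 69263.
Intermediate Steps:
R = -1553/1067 (R = (-63419 + 43230)*(1/13871) = -20189*1/13871 = -1553/1067 ≈ -1.4555)
(36913 + 32351) + R = (36913 + 32351) - 1553/1067 = 69264 - 1553/1067 = 73903135/1067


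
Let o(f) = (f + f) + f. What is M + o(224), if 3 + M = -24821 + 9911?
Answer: -14241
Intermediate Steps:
M = -14913 (M = -3 + (-24821 + 9911) = -3 - 14910 = -14913)
o(f) = 3*f (o(f) = 2*f + f = 3*f)
M + o(224) = -14913 + 3*224 = -14913 + 672 = -14241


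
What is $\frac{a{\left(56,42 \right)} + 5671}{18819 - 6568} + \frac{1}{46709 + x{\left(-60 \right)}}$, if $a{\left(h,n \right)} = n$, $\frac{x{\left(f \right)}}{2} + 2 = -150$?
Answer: $\frac{265124016}{568507655} \approx 0.46635$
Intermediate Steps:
$x{\left(f \right)} = -304$ ($x{\left(f \right)} = -4 + 2 \left(-150\right) = -4 - 300 = -304$)
$\frac{a{\left(56,42 \right)} + 5671}{18819 - 6568} + \frac{1}{46709 + x{\left(-60 \right)}} = \frac{42 + 5671}{18819 - 6568} + \frac{1}{46709 - 304} = \frac{5713}{12251} + \frac{1}{46405} = \frac{265124016}{568507655}$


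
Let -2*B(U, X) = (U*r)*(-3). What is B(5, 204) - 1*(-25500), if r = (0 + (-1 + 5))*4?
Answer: 25620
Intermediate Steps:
r = 16 (r = (0 + 4)*4 = 4*4 = 16)
B(U, X) = 24*U (B(U, X) = -U*16*(-3)/2 = -16*U*(-3)/2 = -(-24)*U = 24*U)
B(5, 204) - 1*(-25500) = 24*5 - 1*(-25500) = 120 + 25500 = 25620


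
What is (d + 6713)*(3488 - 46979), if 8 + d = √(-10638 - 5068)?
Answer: -291607155 - 43491*I*√15706 ≈ -2.9161e+8 - 5.4504e+6*I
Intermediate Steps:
d = -8 + I*√15706 (d = -8 + √(-10638 - 5068) = -8 + √(-15706) = -8 + I*√15706 ≈ -8.0 + 125.32*I)
(d + 6713)*(3488 - 46979) = ((-8 + I*√15706) + 6713)*(3488 - 46979) = (6705 + I*√15706)*(-43491) = -291607155 - 43491*I*√15706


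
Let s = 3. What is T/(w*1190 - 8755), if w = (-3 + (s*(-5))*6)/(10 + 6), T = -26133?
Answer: 209064/125375 ≈ 1.6675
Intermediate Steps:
w = -93/16 (w = (-3 + (3*(-5))*6)/(10 + 6) = (-3 - 15*6)/16 = (-3 - 90)*(1/16) = -93*1/16 = -93/16 ≈ -5.8125)
T/(w*1190 - 8755) = -26133/(-93/16*1190 - 8755) = -26133/(-55335/8 - 8755) = -26133/(-125375/8) = -26133*(-8/125375) = 209064/125375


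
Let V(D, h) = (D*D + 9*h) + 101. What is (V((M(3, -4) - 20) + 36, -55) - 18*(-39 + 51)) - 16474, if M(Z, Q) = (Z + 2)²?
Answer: -15403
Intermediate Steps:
M(Z, Q) = (2 + Z)²
V(D, h) = 101 + D² + 9*h (V(D, h) = (D² + 9*h) + 101 = 101 + D² + 9*h)
(V((M(3, -4) - 20) + 36, -55) - 18*(-39 + 51)) - 16474 = ((101 + (((2 + 3)² - 20) + 36)² + 9*(-55)) - 18*(-39 + 51)) - 16474 = ((101 + ((5² - 20) + 36)² - 495) - 18*12) - 16474 = ((101 + ((25 - 20) + 36)² - 495) - 216) - 16474 = ((101 + (5 + 36)² - 495) - 216) - 16474 = ((101 + 41² - 495) - 216) - 16474 = ((101 + 1681 - 495) - 216) - 16474 = (1287 - 216) - 16474 = 1071 - 16474 = -15403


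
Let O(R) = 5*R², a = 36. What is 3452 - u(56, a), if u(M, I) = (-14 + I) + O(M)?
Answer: -12250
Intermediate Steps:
u(M, I) = -14 + I + 5*M² (u(M, I) = (-14 + I) + 5*M² = -14 + I + 5*M²)
3452 - u(56, a) = 3452 - (-14 + 36 + 5*56²) = 3452 - (-14 + 36 + 5*3136) = 3452 - (-14 + 36 + 15680) = 3452 - 1*15702 = 3452 - 15702 = -12250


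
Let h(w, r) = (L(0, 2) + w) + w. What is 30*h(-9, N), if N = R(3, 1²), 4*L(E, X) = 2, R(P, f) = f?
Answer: -525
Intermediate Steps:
L(E, X) = ½ (L(E, X) = (¼)*2 = ½)
N = 1 (N = 1² = 1)
h(w, r) = ½ + 2*w (h(w, r) = (½ + w) + w = ½ + 2*w)
30*h(-9, N) = 30*(½ + 2*(-9)) = 30*(½ - 18) = 30*(-35/2) = -525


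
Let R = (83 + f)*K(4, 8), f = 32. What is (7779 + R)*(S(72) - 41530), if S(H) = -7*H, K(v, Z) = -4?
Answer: -307646846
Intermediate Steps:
R = -460 (R = (83 + 32)*(-4) = 115*(-4) = -460)
(7779 + R)*(S(72) - 41530) = (7779 - 460)*(-7*72 - 41530) = 7319*(-504 - 41530) = 7319*(-42034) = -307646846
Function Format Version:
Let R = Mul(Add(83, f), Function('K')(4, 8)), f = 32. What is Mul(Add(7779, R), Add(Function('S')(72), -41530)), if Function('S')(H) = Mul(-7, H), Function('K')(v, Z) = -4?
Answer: -307646846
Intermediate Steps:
R = -460 (R = Mul(Add(83, 32), -4) = Mul(115, -4) = -460)
Mul(Add(7779, R), Add(Function('S')(72), -41530)) = Mul(Add(7779, -460), Add(Mul(-7, 72), -41530)) = Mul(7319, Add(-504, -41530)) = Mul(7319, -42034) = -307646846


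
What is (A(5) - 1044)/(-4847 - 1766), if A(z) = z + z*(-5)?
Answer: 1064/6613 ≈ 0.16090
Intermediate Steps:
A(z) = -4*z (A(z) = z - 5*z = -4*z)
(A(5) - 1044)/(-4847 - 1766) = (-4*5 - 1044)/(-4847 - 1766) = (-20 - 1044)/(-6613) = -1064*(-1/6613) = 1064/6613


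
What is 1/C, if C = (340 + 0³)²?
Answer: 1/115600 ≈ 8.6505e-6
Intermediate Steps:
C = 115600 (C = (340 + 0)² = 340² = 115600)
1/C = 1/115600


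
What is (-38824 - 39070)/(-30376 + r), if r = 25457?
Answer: 77894/4919 ≈ 15.835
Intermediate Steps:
(-38824 - 39070)/(-30376 + r) = (-38824 - 39070)/(-30376 + 25457) = -77894/(-4919) = -77894*(-1/4919) = 77894/4919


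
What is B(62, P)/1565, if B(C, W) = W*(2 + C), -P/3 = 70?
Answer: -2688/313 ≈ -8.5879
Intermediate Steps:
P = -210 (P = -3*70 = -210)
B(62, P)/1565 = -210*(2 + 62)/1565 = -210*64*(1/1565) = -13440*1/1565 = -2688/313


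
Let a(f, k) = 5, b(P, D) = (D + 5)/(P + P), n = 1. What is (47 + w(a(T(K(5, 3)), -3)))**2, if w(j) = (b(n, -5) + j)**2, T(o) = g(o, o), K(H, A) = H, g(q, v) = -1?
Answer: 5184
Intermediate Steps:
T(o) = -1
b(P, D) = (5 + D)/(2*P) (b(P, D) = (5 + D)/((2*P)) = (5 + D)*(1/(2*P)) = (5 + D)/(2*P))
w(j) = j**2 (w(j) = ((1/2)*(5 - 5)/1 + j)**2 = ((1/2)*1*0 + j)**2 = (0 + j)**2 = j**2)
(47 + w(a(T(K(5, 3)), -3)))**2 = (47 + 5**2)**2 = (47 + 25)**2 = 72**2 = 5184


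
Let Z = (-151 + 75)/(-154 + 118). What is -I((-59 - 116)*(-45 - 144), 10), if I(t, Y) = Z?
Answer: -19/9 ≈ -2.1111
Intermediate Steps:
Z = 19/9 (Z = -76/(-36) = -76*(-1/36) = 19/9 ≈ 2.1111)
I(t, Y) = 19/9
-I((-59 - 116)*(-45 - 144), 10) = -1*19/9 = -19/9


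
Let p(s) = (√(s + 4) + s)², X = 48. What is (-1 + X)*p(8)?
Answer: 3572 + 1504*√3 ≈ 6177.0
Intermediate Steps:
p(s) = (s + √(4 + s))² (p(s) = (√(4 + s) + s)² = (s + √(4 + s))²)
(-1 + X)*p(8) = (-1 + 48)*(8 + √(4 + 8))² = 47*(8 + √12)² = 47*(8 + 2*√3)²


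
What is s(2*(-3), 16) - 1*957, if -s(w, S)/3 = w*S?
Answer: -669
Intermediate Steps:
s(w, S) = -3*S*w (s(w, S) = -3*w*S = -3*S*w)
s(2*(-3), 16) - 1*957 = -3*16*2*(-3) - 1*957 = -3*16*(-6) - 957 = 288 - 957 = -669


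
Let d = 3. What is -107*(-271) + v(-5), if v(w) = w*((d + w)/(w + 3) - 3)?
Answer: 29007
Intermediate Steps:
v(w) = -2*w (v(w) = w*((3 + w)/(w + 3) - 3) = w*((3 + w)/(3 + w) - 3) = w*(1 - 3) = w*(-2) = -2*w)
-107*(-271) + v(-5) = -107*(-271) - 2*(-5) = 28997 + 10 = 29007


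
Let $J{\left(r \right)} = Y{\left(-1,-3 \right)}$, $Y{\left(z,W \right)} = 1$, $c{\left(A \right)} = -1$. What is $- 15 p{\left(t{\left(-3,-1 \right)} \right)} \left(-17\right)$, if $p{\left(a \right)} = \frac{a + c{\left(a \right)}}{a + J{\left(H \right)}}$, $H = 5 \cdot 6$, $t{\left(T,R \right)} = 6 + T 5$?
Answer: $\frac{1275}{4} \approx 318.75$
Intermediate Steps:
$t{\left(T,R \right)} = 6 + 5 T$
$H = 30$
$J{\left(r \right)} = 1$
$p{\left(a \right)} = \frac{-1 + a}{1 + a}$ ($p{\left(a \right)} = \frac{a - 1}{a + 1} = \frac{-1 + a}{1 + a}$)
$- 15 p{\left(t{\left(-3,-1 \right)} \right)} \left(-17\right) = - 15 \frac{-1 + \left(6 + 5 \left(-3\right)\right)}{1 + \left(6 + 5 \left(-3\right)\right)} \left(-17\right) = - 15 \frac{-1 + \left(6 - 15\right)}{1 + \left(6 - 15\right)} \left(-17\right) = - 15 \frac{-1 - 9}{1 - 9} \left(-17\right) = - 15 \frac{1}{-8} \left(-10\right) \left(-17\right) = - 15 \left(\left(- \frac{1}{8}\right) \left(-10\right)\right) \left(-17\right) = \left(-15\right) \frac{5}{4} \left(-17\right) = \left(- \frac{75}{4}\right) \left(-17\right) = \frac{1275}{4}$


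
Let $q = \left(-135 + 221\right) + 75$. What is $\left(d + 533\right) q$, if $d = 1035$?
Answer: $252448$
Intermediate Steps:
$q = 161$ ($q = 86 + 75 = 161$)
$\left(d + 533\right) q = \left(1035 + 533\right) 161 = 1568 \cdot 161 = 252448$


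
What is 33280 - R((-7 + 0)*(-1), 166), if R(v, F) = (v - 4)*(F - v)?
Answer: 32803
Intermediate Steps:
R(v, F) = (-4 + v)*(F - v)
33280 - R((-7 + 0)*(-1), 166) = 33280 - (-((-7 + 0)*(-1))² - 4*166 + 4*((-7 + 0)*(-1)) + 166*((-7 + 0)*(-1))) = 33280 - (-(-7*(-1))² - 664 + 4*(-7*(-1)) + 166*(-7*(-1))) = 33280 - (-1*7² - 664 + 4*7 + 166*7) = 33280 - (-1*49 - 664 + 28 + 1162) = 33280 - (-49 - 664 + 28 + 1162) = 33280 - 1*477 = 33280 - 477 = 32803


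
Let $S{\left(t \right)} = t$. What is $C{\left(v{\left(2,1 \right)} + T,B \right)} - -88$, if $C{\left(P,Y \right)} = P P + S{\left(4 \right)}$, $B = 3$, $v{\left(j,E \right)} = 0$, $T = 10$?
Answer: $192$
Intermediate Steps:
$C{\left(P,Y \right)} = 4 + P^{2}$ ($C{\left(P,Y \right)} = P P + 4 = P^{2} + 4 = 4 + P^{2}$)
$C{\left(v{\left(2,1 \right)} + T,B \right)} - -88 = \left(4 + \left(0 + 10\right)^{2}\right) - -88 = \left(4 + 10^{2}\right) + 88 = \left(4 + 100\right) + 88 = 104 + 88 = 192$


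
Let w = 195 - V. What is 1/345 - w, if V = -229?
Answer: -146279/345 ≈ -424.00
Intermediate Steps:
w = 424 (w = 195 - 1*(-229) = 195 + 229 = 424)
1/345 - w = 1/345 - 1*424 = 1/345 - 424 = -146279/345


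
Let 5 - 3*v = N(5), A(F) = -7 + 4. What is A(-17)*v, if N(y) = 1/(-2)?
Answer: -11/2 ≈ -5.5000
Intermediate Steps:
N(y) = -½
A(F) = -3
v = 11/6 (v = 5/3 - ⅓*(-½) = 5/3 + ⅙ = 11/6 ≈ 1.8333)
A(-17)*v = -3*11/6 = -11/2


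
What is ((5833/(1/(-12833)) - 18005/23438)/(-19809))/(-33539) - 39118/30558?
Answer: -1115727709849195/801072260044166 ≈ -1.3928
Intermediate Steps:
((5833/(1/(-12833)) - 18005/23438)/(-19809))/(-33539) - 39118/30558 = ((5833/(-1/12833) - 18005*1/23438)*(-1/19809))*(-1/33539) - 39118*1/30558 = ((5833*(-12833) - 18005/23438)*(-1/19809))*(-1/33539) - 19559/15279 = ((-74854889 - 18005/23438)*(-1/19809))*(-1/33539) - 19559/15279 = -1754448906387/23438*(-1/19809)*(-1/33539) - 19559/15279 = (584816302129/154761114)*(-1/33539) - 19559/15279 = -584816302129/5190533002446 - 19559/15279 = -1115727709849195/801072260044166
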